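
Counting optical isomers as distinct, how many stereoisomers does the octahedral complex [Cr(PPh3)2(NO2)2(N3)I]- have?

8

The six octahedral sites form three mutually perpendicular trans pairs.
Systematic placement gives 6 geometric isomers: PPh3 trans, NO2 trans; PPh3 cis, NO2 cis (3 arrangements, 2 chiral); PPh3 trans, NO2 cis; PPh3 cis, NO2 trans.
Of these, 2 lack any improper symmetry element and so occur as enantiomeric pairs, giving 6 + 2 = 8 stereoisomers in total.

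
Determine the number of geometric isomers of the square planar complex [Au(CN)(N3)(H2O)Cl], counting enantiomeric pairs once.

3

In a square planar complex each vertex has one trans partner and two cis neighbours.
The distinct arrangements are (3 in all): (CN/H2O trans, Cl/N3 trans); (CN/N3 trans, Cl/H2O trans); (CN/Cl trans, H2O/N3 trans).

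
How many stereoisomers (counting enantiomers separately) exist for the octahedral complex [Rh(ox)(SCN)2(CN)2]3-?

4

The six octahedral sites form three mutually perpendicular trans pairs.
Each ox is bidentate and must span two cis positions.
Systematic placement gives 3 geometric isomers: SCN cis, CN trans; SCN cis, CN cis (chiral); SCN trans, CN cis.
One of these lacks any improper symmetry element and so occurs as an enantiomeric pair, giving 3 + 1 = 4 stereoisomers in total.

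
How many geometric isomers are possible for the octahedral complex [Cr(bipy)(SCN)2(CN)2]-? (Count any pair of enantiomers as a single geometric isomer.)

The six octahedral sites form three mutually perpendicular trans pairs.
Each bipy is bidentate and must span two cis positions.
Systematic placement gives 3 geometric isomers: SCN cis, CN trans; SCN cis, CN cis (chiral); SCN trans, CN cis.

3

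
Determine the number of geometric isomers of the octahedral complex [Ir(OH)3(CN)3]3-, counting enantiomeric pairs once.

2

In an octahedral complex each vertex has one trans partner and four cis neighbours.
Working through the distinct placements yields 2 geometric isomers: OH mer; OH fac.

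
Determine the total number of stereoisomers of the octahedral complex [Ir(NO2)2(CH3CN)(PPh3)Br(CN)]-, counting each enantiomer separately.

15

The six octahedral sites form three mutually perpendicular trans pairs.
Exhaustive case analysis gives 9 geometric isomers.
Of these, 6 lack any improper symmetry element and so occur as enantiomeric pairs, giving 9 + 6 = 15 stereoisomers in total.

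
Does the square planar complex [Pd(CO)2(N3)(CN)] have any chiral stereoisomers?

no

A square has two trans pairs of vertices; adjacent vertices are cis.
Systematic placement gives 2 geometric isomers: CO cis; CO trans.
Each arrangement has an internal mirror plane or centre of symmetry, so none is chiral.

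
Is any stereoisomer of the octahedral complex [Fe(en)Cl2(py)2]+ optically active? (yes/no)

Each en is bidentate and must span two cis positions.
Working through the distinct placements yields 3 geometric isomers: Cl trans, py cis; Cl cis, py trans; Cl cis, py cis (chiral).
One of these lacks any improper symmetry element and so occurs as an enantiomeric pair, giving 3 + 1 = 4 stereoisomers in total.

yes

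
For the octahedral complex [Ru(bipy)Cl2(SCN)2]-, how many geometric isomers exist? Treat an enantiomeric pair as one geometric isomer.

3

In an octahedral complex each vertex has one trans partner and four cis neighbours.
Each bipy is bidentate and must span two cis positions.
Systematic placement gives 3 geometric isomers: Cl trans, SCN cis; Cl cis, SCN cis (chiral); Cl cis, SCN trans.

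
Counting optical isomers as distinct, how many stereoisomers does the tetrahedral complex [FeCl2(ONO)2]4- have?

All four vertices of a tetrahedron are equivalent and mutually adjacent, so cis/trans isomerism cannot arise.
Only one geometric arrangement is possible.

1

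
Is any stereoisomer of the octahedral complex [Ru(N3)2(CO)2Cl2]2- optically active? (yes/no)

yes

Systematic placement gives 5 geometric isomers: N3 trans, CO trans, Cl trans; N3 cis, CO trans, Cl cis; N3 trans, CO cis, Cl cis; N3 cis, CO cis, Cl cis (chiral); N3 cis, CO cis, Cl trans.
One of these lacks any improper symmetry element and so occurs as an enantiomeric pair, giving 5 + 1 = 6 stereoisomers in total.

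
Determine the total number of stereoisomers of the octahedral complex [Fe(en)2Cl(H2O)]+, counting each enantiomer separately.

3

In an octahedral complex each vertex has one trans partner and four cis neighbours.
Each en is bidentate and must span two cis positions.
Working through the distinct placements yields 2 geometric isomers: Cl and H2O mutually trans; Cl and H2O mutually cis (chiral).
One of these lacks any improper symmetry element and so occurs as an enantiomeric pair, giving 2 + 1 = 3 stereoisomers in total.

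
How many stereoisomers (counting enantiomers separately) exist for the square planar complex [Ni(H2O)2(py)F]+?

In a square planar complex each vertex has one trans partner and two cis neighbours.
Working through the distinct placements yields 2 geometric isomers: H2O cis; H2O trans.
Each arrangement has an internal mirror plane or centre of symmetry, so none is chiral.

2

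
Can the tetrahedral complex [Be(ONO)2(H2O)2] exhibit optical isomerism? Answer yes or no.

In a tetrahedral complex all four positions are equivalent and every pair of ligands is adjacent — there is no cis/trans distinction.
Only one geometric arrangement is possible.

no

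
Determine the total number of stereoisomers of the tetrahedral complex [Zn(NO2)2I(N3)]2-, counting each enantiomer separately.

1

Only one geometric arrangement is possible.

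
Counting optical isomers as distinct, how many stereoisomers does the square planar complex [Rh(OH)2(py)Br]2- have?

2

In a square planar complex each vertex has one trans partner and two cis neighbours.
The distinct arrangements are (2 in all): OH cis; OH trans.
Each arrangement has an internal mirror plane or centre of symmetry, so none is chiral.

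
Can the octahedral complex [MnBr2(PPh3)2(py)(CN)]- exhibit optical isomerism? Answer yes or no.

yes

The six octahedral sites form three mutually perpendicular trans pairs.
Systematic placement gives 6 geometric isomers: Br trans, PPh3 cis; Br trans, PPh3 trans; Br cis, PPh3 cis (3 arrangements, 2 chiral); Br cis, PPh3 trans.
Of these, 2 lack any improper symmetry element and so occur as enantiomeric pairs, giving 6 + 2 = 8 stereoisomers in total.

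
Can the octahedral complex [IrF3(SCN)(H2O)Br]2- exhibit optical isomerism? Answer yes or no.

In an octahedral complex each vertex has one trans partner and four cis neighbours.
There are 4 geometric isomers: F mer (3 arrangements); F fac (chiral).
One of these lacks any improper symmetry element and so occurs as an enantiomeric pair, giving 4 + 1 = 5 stereoisomers in total.

yes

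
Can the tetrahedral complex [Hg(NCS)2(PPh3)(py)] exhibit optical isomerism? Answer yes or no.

no

All four vertices of a tetrahedron are equivalent and mutually adjacent, so cis/trans isomerism cannot arise.
Only one geometric arrangement is possible.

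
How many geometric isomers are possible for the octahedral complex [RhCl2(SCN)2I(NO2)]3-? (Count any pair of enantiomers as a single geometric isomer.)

In an octahedral complex each vertex has one trans partner and four cis neighbours.
Working through the distinct placements yields 6 geometric isomers: Cl trans, SCN trans; Cl trans, SCN cis; Cl cis, SCN trans; Cl cis, SCN cis (3 arrangements, 2 chiral).

6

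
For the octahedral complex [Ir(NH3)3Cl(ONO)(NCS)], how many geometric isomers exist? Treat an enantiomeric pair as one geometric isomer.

The six octahedral sites form three mutually perpendicular trans pairs.
Working through the distinct placements yields 4 geometric isomers: NH3 mer (3 arrangements); NH3 fac (chiral).

4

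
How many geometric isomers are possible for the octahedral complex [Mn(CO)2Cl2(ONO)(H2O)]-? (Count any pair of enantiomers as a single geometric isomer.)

The six octahedral sites form three mutually perpendicular trans pairs.
Systematic placement gives 6 geometric isomers: CO trans, Cl trans; CO trans, Cl cis; CO cis, Cl cis (3 arrangements, 2 chiral); CO cis, Cl trans.

6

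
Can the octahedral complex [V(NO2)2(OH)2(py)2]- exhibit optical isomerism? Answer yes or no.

The distinct arrangements are (5 in all): NO2 trans, OH trans, py trans; NO2 trans, OH cis, py cis; NO2 cis, OH cis, py trans; NO2 cis, OH cis, py cis (chiral); NO2 cis, OH trans, py cis.
One of these lacks any improper symmetry element and so occurs as an enantiomeric pair, giving 5 + 1 = 6 stereoisomers in total.

yes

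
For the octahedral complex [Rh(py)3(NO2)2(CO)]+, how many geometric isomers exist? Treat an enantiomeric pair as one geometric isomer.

3

An octahedron has six vertices in three trans pairs; every non-trans pair is cis.
Systematic placement gives 3 geometric isomers: py mer, NO2 cis; py mer, NO2 trans; py fac, NO2 cis.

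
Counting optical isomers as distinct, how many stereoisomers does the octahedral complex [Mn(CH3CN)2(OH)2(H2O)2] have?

6

The six octahedral sites form three mutually perpendicular trans pairs.
Working through the distinct placements yields 5 geometric isomers: CH3CN trans, OH trans, H2O trans; CH3CN trans, OH cis, H2O cis; CH3CN cis, OH trans, H2O cis; CH3CN cis, OH cis, H2O cis (chiral); CH3CN cis, OH cis, H2O trans.
One of these lacks any improper symmetry element and so occurs as an enantiomeric pair, giving 5 + 1 = 6 stereoisomers in total.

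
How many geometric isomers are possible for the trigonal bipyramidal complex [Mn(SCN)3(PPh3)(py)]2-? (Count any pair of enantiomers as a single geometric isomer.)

4

In a trigonal bipyramid the two axial positions differ from the three equatorial ones.
Systematic placement gives 4 geometric isomers: PPh3 axial, py equatorial; PPh3 axial, py axial; PPh3 equatorial, py equatorial; PPh3 equatorial, py axial.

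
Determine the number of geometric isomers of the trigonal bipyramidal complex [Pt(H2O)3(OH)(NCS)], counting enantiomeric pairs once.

A trigonal bipyramid has two axial and three equatorial sites, which are chemically inequivalent.
The distinct arrangements are (4 in all): OH equatorial, NCS equatorial; OH equatorial, NCS axial; OH axial, NCS equatorial; OH axial, NCS axial.

4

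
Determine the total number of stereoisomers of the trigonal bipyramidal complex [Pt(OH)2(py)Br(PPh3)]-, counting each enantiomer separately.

10

Exhaustive case analysis gives 7 geometric isomers.
Of these, 3 lack any improper symmetry element and so occur as enantiomeric pairs, giving 7 + 3 = 10 stereoisomers in total.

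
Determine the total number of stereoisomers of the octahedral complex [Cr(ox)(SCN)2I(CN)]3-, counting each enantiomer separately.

6

An octahedron has six vertices in three trans pairs; every non-trans pair is cis.
Each ox is bidentate and must span two cis positions.
Systematic placement gives 4 geometric isomers: SCN cis (3 arrangements, 2 chiral); SCN trans.
Of these, 2 lack any improper symmetry element and so occur as enantiomeric pairs, giving 4 + 2 = 6 stereoisomers in total.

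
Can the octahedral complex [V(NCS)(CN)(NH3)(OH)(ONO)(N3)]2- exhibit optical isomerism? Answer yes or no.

An octahedron has six vertices in three trans pairs; every non-trans pair is cis.
Systematic enumeration (placing each ligand type in turn and discarding arrangements equivalent by rotation or reflection) gives 15 geometric isomers.
Of these, 15 lack any improper symmetry element and so occur as enantiomeric pairs, giving 15 + 15 = 30 stereoisomers in total.

yes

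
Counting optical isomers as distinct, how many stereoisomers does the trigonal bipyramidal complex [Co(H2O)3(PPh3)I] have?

A trigonal bipyramid has two axial and three equatorial sites, which are chemically inequivalent.
Working through the distinct placements yields 4 geometric isomers: PPh3 equatorial, I equatorial; PPh3 equatorial, I axial; PPh3 axial, I equatorial; PPh3 axial, I axial.
Each arrangement has an internal mirror plane or centre of symmetry, so none is chiral.

4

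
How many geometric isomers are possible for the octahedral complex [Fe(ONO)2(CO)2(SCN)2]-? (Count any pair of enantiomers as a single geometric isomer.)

There are 5 geometric isomers: ONO trans, CO trans, SCN trans; ONO cis, CO trans, SCN cis; ONO cis, CO cis, SCN trans; ONO cis, CO cis, SCN cis (chiral); ONO trans, CO cis, SCN cis.

5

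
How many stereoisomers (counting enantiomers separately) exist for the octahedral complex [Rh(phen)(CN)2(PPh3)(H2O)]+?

In an octahedral complex each vertex has one trans partner and four cis neighbours.
Each phen is bidentate and must span two cis positions.
Systematic placement gives 4 geometric isomers: CN trans; CN cis (3 arrangements, 2 chiral).
Of these, 2 lack any improper symmetry element and so occur as enantiomeric pairs, giving 4 + 2 = 6 stereoisomers in total.

6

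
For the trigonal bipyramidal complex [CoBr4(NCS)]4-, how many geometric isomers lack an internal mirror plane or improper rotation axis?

In a trigonal bipyramid the two axial positions differ from the three equatorial ones.
Systematic placement gives 2 geometric isomers: NCS equatorial; NCS axial.
Each arrangement has an internal mirror plane or centre of symmetry, so none is chiral.

0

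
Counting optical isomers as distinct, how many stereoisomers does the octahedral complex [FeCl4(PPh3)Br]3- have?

2

An octahedron has six vertices in three trans pairs; every non-trans pair is cis.
The distinct arrangements are (2 in all): PPh3 and Br mutually cis; PPh3 and Br mutually trans.
Each arrangement has an internal mirror plane or centre of symmetry, so none is chiral.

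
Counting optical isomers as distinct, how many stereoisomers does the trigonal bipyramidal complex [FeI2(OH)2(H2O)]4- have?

6

A trigonal bipyramid has two axial and three equatorial sites, which are chemically inequivalent.
Systematic enumeration (placing each ligand type in turn and discarding arrangements equivalent by rotation or reflection) gives 5 geometric isomers.
One of these lacks any improper symmetry element and so occurs as an enantiomeric pair, giving 5 + 1 = 6 stereoisomers in total.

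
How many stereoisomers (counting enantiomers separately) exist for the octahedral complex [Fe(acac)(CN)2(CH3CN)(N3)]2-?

6

An octahedron has six vertices in three trans pairs; every non-trans pair is cis.
Each acac is bidentate and must span two cis positions.
Systematic placement gives 4 geometric isomers: CN cis (3 arrangements, 2 chiral); CN trans.
Of these, 2 lack any improper symmetry element and so occur as enantiomeric pairs, giving 4 + 2 = 6 stereoisomers in total.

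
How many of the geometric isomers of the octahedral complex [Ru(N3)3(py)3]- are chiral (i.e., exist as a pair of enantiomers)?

0

In an octahedral complex each vertex has one trans partner and four cis neighbours.
The distinct arrangements are (2 in all): N3 mer; N3 fac.
Each arrangement has an internal mirror plane or centre of symmetry, so none is chiral.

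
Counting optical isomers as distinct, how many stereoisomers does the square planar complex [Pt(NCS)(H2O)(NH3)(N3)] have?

Systematic placement gives 3 geometric isomers: (H2O/NCS trans, N3/NH3 trans); (H2O/NH3 trans, N3/NCS trans); (H2O/N3 trans, NCS/NH3 trans).
Each arrangement has an internal mirror plane or centre of symmetry, so none is chiral.

3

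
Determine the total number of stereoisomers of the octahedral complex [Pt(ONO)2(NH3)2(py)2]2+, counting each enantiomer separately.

The six octahedral sites form three mutually perpendicular trans pairs.
Systematic placement gives 5 geometric isomers: ONO trans, NH3 trans, py trans; ONO cis, NH3 trans, py cis; ONO cis, NH3 cis, py trans; ONO cis, NH3 cis, py cis (chiral); ONO trans, NH3 cis, py cis.
One of these lacks any improper symmetry element and so occurs as an enantiomeric pair, giving 5 + 1 = 6 stereoisomers in total.

6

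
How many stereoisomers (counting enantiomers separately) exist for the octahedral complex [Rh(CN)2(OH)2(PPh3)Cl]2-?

Systematic placement gives 6 geometric isomers: CN trans, OH cis; CN trans, OH trans; CN cis, OH cis (3 arrangements, 2 chiral); CN cis, OH trans.
Of these, 2 lack any improper symmetry element and so occur as enantiomeric pairs, giving 6 + 2 = 8 stereoisomers in total.

8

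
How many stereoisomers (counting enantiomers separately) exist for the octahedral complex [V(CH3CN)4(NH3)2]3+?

2

The six octahedral sites form three mutually perpendicular trans pairs.
Systematic placement gives 2 geometric isomers: NH3 trans; NH3 cis.
Each arrangement has an internal mirror plane or centre of symmetry, so none is chiral.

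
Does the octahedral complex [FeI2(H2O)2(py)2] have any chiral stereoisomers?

yes

Systematic placement gives 5 geometric isomers: I trans, H2O trans, py trans; I cis, H2O trans, py cis; I cis, H2O cis, py trans; I cis, H2O cis, py cis (chiral); I trans, H2O cis, py cis.
One of these lacks any improper symmetry element and so occurs as an enantiomeric pair, giving 5 + 1 = 6 stereoisomers in total.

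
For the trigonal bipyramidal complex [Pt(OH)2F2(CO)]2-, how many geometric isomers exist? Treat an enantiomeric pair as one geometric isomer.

In a trigonal bipyramid the two axial positions differ from the three equatorial ones.
Exhaustive case analysis gives 5 geometric isomers.

5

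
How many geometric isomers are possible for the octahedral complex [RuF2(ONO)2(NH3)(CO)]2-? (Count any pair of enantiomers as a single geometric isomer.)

6

An octahedron has six vertices in three trans pairs; every non-trans pair is cis.
Working through the distinct placements yields 6 geometric isomers: F cis, ONO trans; F cis, ONO cis (3 arrangements, 2 chiral); F trans, ONO trans; F trans, ONO cis.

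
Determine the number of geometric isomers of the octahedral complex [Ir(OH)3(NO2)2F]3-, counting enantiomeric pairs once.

3

In an octahedral complex each vertex has one trans partner and four cis neighbours.
There are 3 geometric isomers: OH mer, NO2 cis; OH mer, NO2 trans; OH fac, NO2 cis.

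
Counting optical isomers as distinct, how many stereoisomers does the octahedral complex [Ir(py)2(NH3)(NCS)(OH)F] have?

15

In an octahedral complex each vertex has one trans partner and four cis neighbours.
Systematic enumeration (placing each ligand type in turn and discarding arrangements equivalent by rotation or reflection) gives 9 geometric isomers.
Of these, 6 lack any improper symmetry element and so occur as enantiomeric pairs, giving 9 + 6 = 15 stereoisomers in total.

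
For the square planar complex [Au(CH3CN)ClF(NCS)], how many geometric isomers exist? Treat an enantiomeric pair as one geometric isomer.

3

A square has two trans pairs of vertices; adjacent vertices are cis.
There are 3 geometric isomers: (CH3CN/F trans, Cl/NCS trans); (CH3CN/NCS trans, Cl/F trans); (CH3CN/Cl trans, F/NCS trans).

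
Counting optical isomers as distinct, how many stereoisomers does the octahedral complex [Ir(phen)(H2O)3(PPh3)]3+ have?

In an octahedral complex each vertex has one trans partner and four cis neighbours.
Each phen is bidentate and must span two cis positions.
Working through the distinct placements yields 2 geometric isomers: H2O mer; H2O fac.
Each arrangement has an internal mirror plane or centre of symmetry, so none is chiral.

2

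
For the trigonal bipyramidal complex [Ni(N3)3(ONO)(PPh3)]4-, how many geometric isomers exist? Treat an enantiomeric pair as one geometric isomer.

4

In a trigonal bipyramid the two axial positions differ from the three equatorial ones.
Systematic placement gives 4 geometric isomers: ONO equatorial, PPh3 equatorial; ONO axial, PPh3 equatorial; ONO equatorial, PPh3 axial; ONO axial, PPh3 axial.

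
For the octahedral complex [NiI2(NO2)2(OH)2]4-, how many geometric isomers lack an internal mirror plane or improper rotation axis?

1

The six octahedral sites form three mutually perpendicular trans pairs.
Working through the distinct placements yields 5 geometric isomers: I trans, NO2 trans, OH trans; I trans, NO2 cis, OH cis; I cis, NO2 cis, OH trans; I cis, NO2 cis, OH cis (chiral); I cis, NO2 trans, OH cis.
One of these lacks any improper symmetry element and so occurs as an enantiomeric pair, giving 5 + 1 = 6 stereoisomers in total.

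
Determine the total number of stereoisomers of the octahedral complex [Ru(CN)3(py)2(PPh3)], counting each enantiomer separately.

The six octahedral sites form three mutually perpendicular trans pairs.
Working through the distinct placements yields 3 geometric isomers: CN mer, py trans; CN mer, py cis; CN fac, py cis.
Each arrangement has an internal mirror plane or centre of symmetry, so none is chiral.

3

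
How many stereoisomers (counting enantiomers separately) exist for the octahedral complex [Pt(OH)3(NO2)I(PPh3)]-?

5

There are 4 geometric isomers: OH mer (3 arrangements); OH fac (chiral).
One of these lacks any improper symmetry element and so occurs as an enantiomeric pair, giving 4 + 1 = 5 stereoisomers in total.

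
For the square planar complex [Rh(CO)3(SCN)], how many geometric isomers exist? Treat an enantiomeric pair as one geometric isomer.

Only one geometric arrangement is possible.

1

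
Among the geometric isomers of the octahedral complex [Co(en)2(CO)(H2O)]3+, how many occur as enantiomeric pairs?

1

In an octahedral complex each vertex has one trans partner and four cis neighbours.
Each en is bidentate and must span two cis positions.
Working through the distinct placements yields 2 geometric isomers: CO and H2O mutually trans; CO and H2O mutually cis (chiral).
One of these lacks any improper symmetry element and so occurs as an enantiomeric pair, giving 2 + 1 = 3 stereoisomers in total.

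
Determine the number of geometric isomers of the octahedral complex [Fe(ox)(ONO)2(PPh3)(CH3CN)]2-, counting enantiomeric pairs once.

4

Each ox is bidentate and must span two cis positions.
There are 4 geometric isomers: ONO cis (3 arrangements, 2 chiral); ONO trans.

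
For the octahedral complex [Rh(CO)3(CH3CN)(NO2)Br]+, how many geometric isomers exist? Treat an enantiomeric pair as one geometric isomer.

Working through the distinct placements yields 4 geometric isomers: CO mer (3 arrangements); CO fac (chiral).

4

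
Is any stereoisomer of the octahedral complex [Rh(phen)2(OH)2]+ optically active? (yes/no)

The six octahedral sites form three mutually perpendicular trans pairs.
Each phen is bidentate and must span two cis positions.
There are 2 geometric isomers: OH trans; OH cis (chiral).
One of these lacks any improper symmetry element and so occurs as an enantiomeric pair, giving 2 + 1 = 3 stereoisomers in total.

yes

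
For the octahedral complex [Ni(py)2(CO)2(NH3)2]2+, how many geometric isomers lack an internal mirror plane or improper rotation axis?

1

The distinct arrangements are (5 in all): py trans, CO trans, NH3 trans; py cis, CO trans, NH3 cis; py trans, CO cis, NH3 cis; py cis, CO cis, NH3 cis (chiral); py cis, CO cis, NH3 trans.
One of these lacks any improper symmetry element and so occurs as an enantiomeric pair, giving 5 + 1 = 6 stereoisomers in total.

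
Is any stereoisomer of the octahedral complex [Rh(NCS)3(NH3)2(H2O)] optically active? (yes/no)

An octahedron has six vertices in three trans pairs; every non-trans pair is cis.
There are 3 geometric isomers: NCS mer, NH3 trans; NCS fac, NH3 cis; NCS mer, NH3 cis.
Each arrangement has an internal mirror plane or centre of symmetry, so none is chiral.

no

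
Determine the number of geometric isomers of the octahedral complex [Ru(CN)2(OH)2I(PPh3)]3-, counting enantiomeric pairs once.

6

The six octahedral sites form three mutually perpendicular trans pairs.
There are 6 geometric isomers: CN trans, OH cis; CN trans, OH trans; CN cis, OH cis (3 arrangements, 2 chiral); CN cis, OH trans.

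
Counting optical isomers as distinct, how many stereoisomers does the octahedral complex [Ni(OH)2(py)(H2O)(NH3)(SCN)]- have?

An octahedron has six vertices in three trans pairs; every non-trans pair is cis.
Placing the ligands in turn and identifying arrangements related by rotation or reflection leaves 9 distinct geometric isomers.
Of these, 6 lack any improper symmetry element and so occur as enantiomeric pairs, giving 9 + 6 = 15 stereoisomers in total.

15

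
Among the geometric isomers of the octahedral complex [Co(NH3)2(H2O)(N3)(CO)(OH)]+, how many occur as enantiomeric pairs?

An octahedron has six vertices in three trans pairs; every non-trans pair is cis.
Exhaustive case analysis gives 9 geometric isomers.
Of these, 6 lack any improper symmetry element and so occur as enantiomeric pairs, giving 9 + 6 = 15 stereoisomers in total.

6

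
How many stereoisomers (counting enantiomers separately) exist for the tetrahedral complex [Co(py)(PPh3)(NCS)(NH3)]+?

Only one geometric arrangement is possible; it has no improper symmetry element, so it exists as a pair of enantiomers (2 stereoisomers).

2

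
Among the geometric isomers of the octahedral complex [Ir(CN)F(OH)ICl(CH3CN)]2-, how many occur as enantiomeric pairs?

In an octahedral complex each vertex has one trans partner and four cis neighbours.
Exhaustive case analysis gives 15 geometric isomers.
Of these, 15 lack any improper symmetry element and so occur as enantiomeric pairs, giving 15 + 15 = 30 stereoisomers in total.

15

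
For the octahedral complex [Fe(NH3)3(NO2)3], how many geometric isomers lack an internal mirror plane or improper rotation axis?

0

There are 2 geometric isomers: NH3 mer; NH3 fac.
Each arrangement has an internal mirror plane or centre of symmetry, so none is chiral.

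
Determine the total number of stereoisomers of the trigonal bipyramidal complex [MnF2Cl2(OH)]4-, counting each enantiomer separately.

6

Systematic enumeration (placing each ligand type in turn and discarding arrangements equivalent by rotation or reflection) gives 5 geometric isomers.
One of these lacks any improper symmetry element and so occurs as an enantiomeric pair, giving 5 + 1 = 6 stereoisomers in total.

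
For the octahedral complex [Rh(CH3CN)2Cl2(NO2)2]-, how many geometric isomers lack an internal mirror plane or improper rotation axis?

1

An octahedron has six vertices in three trans pairs; every non-trans pair is cis.
There are 5 geometric isomers: CH3CN trans, Cl trans, NO2 trans; CH3CN trans, Cl cis, NO2 cis; CH3CN cis, Cl cis, NO2 trans; CH3CN cis, Cl cis, NO2 cis (chiral); CH3CN cis, Cl trans, NO2 cis.
One of these lacks any improper symmetry element and so occurs as an enantiomeric pair, giving 5 + 1 = 6 stereoisomers in total.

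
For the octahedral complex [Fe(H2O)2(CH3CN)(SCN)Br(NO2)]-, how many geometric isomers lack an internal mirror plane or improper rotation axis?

The six octahedral sites form three mutually perpendicular trans pairs.
Placing the ligands in turn and identifying arrangements related by rotation or reflection leaves 9 distinct geometric isomers.
Of these, 6 lack any improper symmetry element and so occur as enantiomeric pairs, giving 9 + 6 = 15 stereoisomers in total.

6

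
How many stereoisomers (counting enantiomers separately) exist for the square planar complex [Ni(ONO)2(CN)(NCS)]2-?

2

In a square planar complex each vertex has one trans partner and two cis neighbours.
The distinct arrangements are (2 in all): ONO cis; ONO trans.
Each arrangement has an internal mirror plane or centre of symmetry, so none is chiral.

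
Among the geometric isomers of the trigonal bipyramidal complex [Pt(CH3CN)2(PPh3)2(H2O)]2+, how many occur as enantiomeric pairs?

1

Exhaustive case analysis gives 5 geometric isomers.
One of these lacks any improper symmetry element and so occurs as an enantiomeric pair, giving 5 + 1 = 6 stereoisomers in total.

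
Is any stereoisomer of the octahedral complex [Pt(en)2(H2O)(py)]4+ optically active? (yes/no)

In an octahedral complex each vertex has one trans partner and four cis neighbours.
Each en is bidentate and must span two cis positions.
There are 2 geometric isomers: H2O and py mutually cis (chiral); H2O and py mutually trans.
One of these lacks any improper symmetry element and so occurs as an enantiomeric pair, giving 2 + 1 = 3 stereoisomers in total.

yes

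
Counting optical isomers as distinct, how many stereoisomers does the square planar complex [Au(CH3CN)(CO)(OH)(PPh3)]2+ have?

The distinct arrangements are (3 in all): (CH3CN/OH trans, CO/PPh3 trans); (CH3CN/PPh3 trans, CO/OH trans); (CH3CN/CO trans, OH/PPh3 trans).
Each arrangement has an internal mirror plane or centre of symmetry, so none is chiral.

3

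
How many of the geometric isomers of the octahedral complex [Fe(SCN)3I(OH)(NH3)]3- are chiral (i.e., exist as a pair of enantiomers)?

In an octahedral complex each vertex has one trans partner and four cis neighbours.
Systematic placement gives 4 geometric isomers: SCN mer (3 arrangements); SCN fac (chiral).
One of these lacks any improper symmetry element and so occurs as an enantiomeric pair, giving 4 + 1 = 5 stereoisomers in total.

1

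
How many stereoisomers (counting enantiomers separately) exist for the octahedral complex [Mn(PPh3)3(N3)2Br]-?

There are 3 geometric isomers: PPh3 mer, N3 cis; PPh3 mer, N3 trans; PPh3 fac, N3 cis.
Each arrangement has an internal mirror plane or centre of symmetry, so none is chiral.

3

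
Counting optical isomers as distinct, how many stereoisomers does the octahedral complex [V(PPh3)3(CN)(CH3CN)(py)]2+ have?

5

An octahedron has six vertices in three trans pairs; every non-trans pair is cis.
Systematic placement gives 4 geometric isomers: PPh3 mer (3 arrangements); PPh3 fac (chiral).
One of these lacks any improper symmetry element and so occurs as an enantiomeric pair, giving 4 + 1 = 5 stereoisomers in total.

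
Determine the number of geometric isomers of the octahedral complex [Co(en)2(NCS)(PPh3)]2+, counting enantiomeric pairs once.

An octahedron has six vertices in three trans pairs; every non-trans pair is cis.
Each en is bidentate and must span two cis positions.
Systematic placement gives 2 geometric isomers: NCS and PPh3 mutually trans; NCS and PPh3 mutually cis (chiral).

2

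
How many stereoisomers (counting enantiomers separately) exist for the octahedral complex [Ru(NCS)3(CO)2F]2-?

The six octahedral sites form three mutually perpendicular trans pairs.
Systematic placement gives 3 geometric isomers: NCS mer, CO trans; NCS mer, CO cis; NCS fac, CO cis.
Each arrangement has an internal mirror plane or centre of symmetry, so none is chiral.

3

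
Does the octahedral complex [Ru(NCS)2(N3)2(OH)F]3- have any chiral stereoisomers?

Systematic placement gives 6 geometric isomers: NCS cis, N3 cis (3 arrangements, 2 chiral); NCS trans, N3 cis; NCS cis, N3 trans; NCS trans, N3 trans.
Of these, 2 lack any improper symmetry element and so occur as enantiomeric pairs, giving 6 + 2 = 8 stereoisomers in total.

yes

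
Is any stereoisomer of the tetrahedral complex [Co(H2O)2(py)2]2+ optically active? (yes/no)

no

In a tetrahedral complex all four positions are equivalent and every pair of ligands is adjacent — there is no cis/trans distinction.
Only one geometric arrangement is possible.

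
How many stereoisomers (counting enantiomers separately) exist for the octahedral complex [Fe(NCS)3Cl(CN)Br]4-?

An octahedron has six vertices in three trans pairs; every non-trans pair is cis.
The distinct arrangements are (4 in all): NCS mer (3 arrangements); NCS fac (chiral).
One of these lacks any improper symmetry element and so occurs as an enantiomeric pair, giving 4 + 1 = 5 stereoisomers in total.

5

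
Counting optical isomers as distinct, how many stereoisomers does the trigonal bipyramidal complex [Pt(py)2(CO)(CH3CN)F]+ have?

10

Systematic enumeration (placing each ligand type in turn and discarding arrangements equivalent by rotation or reflection) gives 7 geometric isomers.
Of these, 3 lack any improper symmetry element and so occur as enantiomeric pairs, giving 7 + 3 = 10 stereoisomers in total.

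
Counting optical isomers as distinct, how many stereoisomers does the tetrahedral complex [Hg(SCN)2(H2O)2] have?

1

All four vertices of a tetrahedron are equivalent and mutually adjacent, so cis/trans isomerism cannot arise.
Only one geometric arrangement is possible.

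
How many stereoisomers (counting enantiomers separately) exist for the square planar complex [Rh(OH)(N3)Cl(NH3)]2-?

3

There are 3 geometric isomers: (Cl/NH3 trans, N3/OH trans); (Cl/OH trans, N3/NH3 trans); (Cl/N3 trans, NH3/OH trans).
Each arrangement has an internal mirror plane or centre of symmetry, so none is chiral.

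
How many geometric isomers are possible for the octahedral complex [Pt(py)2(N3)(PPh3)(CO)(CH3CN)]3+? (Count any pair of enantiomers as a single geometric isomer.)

9

An octahedron has six vertices in three trans pairs; every non-trans pair is cis.
Exhaustive case analysis gives 9 geometric isomers.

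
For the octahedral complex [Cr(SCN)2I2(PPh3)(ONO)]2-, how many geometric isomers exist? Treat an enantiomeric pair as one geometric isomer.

The six octahedral sites form three mutually perpendicular trans pairs.
The distinct arrangements are (6 in all): SCN trans, I trans; SCN cis, I trans; SCN trans, I cis; SCN cis, I cis (3 arrangements, 2 chiral).

6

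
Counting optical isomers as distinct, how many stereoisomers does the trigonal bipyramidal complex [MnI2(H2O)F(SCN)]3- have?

A trigonal bipyramid has two axial and three equatorial sites, which are chemically inequivalent.
Exhaustive case analysis gives 7 geometric isomers.
Of these, 3 lack any improper symmetry element and so occur as enantiomeric pairs, giving 7 + 3 = 10 stereoisomers in total.

10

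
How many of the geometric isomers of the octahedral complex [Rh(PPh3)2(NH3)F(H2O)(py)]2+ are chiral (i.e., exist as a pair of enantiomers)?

6

Systematic enumeration (placing each ligand type in turn and discarding arrangements equivalent by rotation or reflection) gives 9 geometric isomers.
Of these, 6 lack any improper symmetry element and so occur as enantiomeric pairs, giving 9 + 6 = 15 stereoisomers in total.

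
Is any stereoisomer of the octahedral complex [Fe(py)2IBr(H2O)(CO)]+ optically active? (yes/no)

In an octahedral complex each vertex has one trans partner and four cis neighbours.
Placing the ligands in turn and identifying arrangements related by rotation or reflection leaves 9 distinct geometric isomers.
Of these, 6 lack any improper symmetry element and so occur as enantiomeric pairs, giving 9 + 6 = 15 stereoisomers in total.

yes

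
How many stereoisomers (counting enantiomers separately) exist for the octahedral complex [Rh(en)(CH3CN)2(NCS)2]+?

In an octahedral complex each vertex has one trans partner and four cis neighbours.
Each en is bidentate and must span two cis positions.
The distinct arrangements are (3 in all): CH3CN trans, NCS cis; CH3CN cis, NCS cis (chiral); CH3CN cis, NCS trans.
One of these lacks any improper symmetry element and so occurs as an enantiomeric pair, giving 3 + 1 = 4 stereoisomers in total.

4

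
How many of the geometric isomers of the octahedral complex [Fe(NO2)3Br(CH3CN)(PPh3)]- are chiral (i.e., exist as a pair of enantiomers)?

An octahedron has six vertices in three trans pairs; every non-trans pair is cis.
Working through the distinct placements yields 4 geometric isomers: NO2 mer (3 arrangements); NO2 fac (chiral).
One of these lacks any improper symmetry element and so occurs as an enantiomeric pair, giving 4 + 1 = 5 stereoisomers in total.

1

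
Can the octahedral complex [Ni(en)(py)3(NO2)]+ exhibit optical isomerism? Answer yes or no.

no

The six octahedral sites form three mutually perpendicular trans pairs.
Each en is bidentate and must span two cis positions.
There are 2 geometric isomers: py mer; py fac.
Each arrangement has an internal mirror plane or centre of symmetry, so none is chiral.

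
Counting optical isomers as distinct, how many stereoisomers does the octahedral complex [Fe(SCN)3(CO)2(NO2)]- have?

3

An octahedron has six vertices in three trans pairs; every non-trans pair is cis.
The distinct arrangements are (3 in all): SCN mer, CO trans; SCN mer, CO cis; SCN fac, CO cis.
Each arrangement has an internal mirror plane or centre of symmetry, so none is chiral.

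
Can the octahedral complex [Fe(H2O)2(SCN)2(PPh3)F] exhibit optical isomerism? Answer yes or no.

yes

In an octahedral complex each vertex has one trans partner and four cis neighbours.
There are 6 geometric isomers: H2O cis, SCN trans; H2O cis, SCN cis (3 arrangements, 2 chiral); H2O trans, SCN trans; H2O trans, SCN cis.
Of these, 2 lack any improper symmetry element and so occur as enantiomeric pairs, giving 6 + 2 = 8 stereoisomers in total.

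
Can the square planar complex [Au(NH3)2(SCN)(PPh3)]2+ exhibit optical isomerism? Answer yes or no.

no

In a square planar complex each vertex has one trans partner and two cis neighbours.
There are 2 geometric isomers: NH3 cis; NH3 trans.
Each arrangement has an internal mirror plane or centre of symmetry, so none is chiral.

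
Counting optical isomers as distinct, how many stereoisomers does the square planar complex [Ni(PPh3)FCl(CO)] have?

A square has two trans pairs of vertices; adjacent vertices are cis.
Working through the distinct placements yields 3 geometric isomers: (CO/F trans, Cl/PPh3 trans); (CO/PPh3 trans, Cl/F trans); (CO/Cl trans, F/PPh3 trans).
Each arrangement has an internal mirror plane or centre of symmetry, so none is chiral.

3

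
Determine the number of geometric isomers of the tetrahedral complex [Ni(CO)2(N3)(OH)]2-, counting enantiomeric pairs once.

In a tetrahedral complex all four positions are equivalent and every pair of ligands is adjacent — there is no cis/trans distinction.
Only one geometric arrangement is possible.

1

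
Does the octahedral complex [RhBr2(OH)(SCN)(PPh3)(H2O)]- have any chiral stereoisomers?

yes

An octahedron has six vertices in three trans pairs; every non-trans pair is cis.
Exhaustive case analysis gives 9 geometric isomers.
Of these, 6 lack any improper symmetry element and so occur as enantiomeric pairs, giving 9 + 6 = 15 stereoisomers in total.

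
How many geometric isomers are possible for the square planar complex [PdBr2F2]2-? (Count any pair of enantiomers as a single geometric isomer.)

2

A square has two trans pairs of vertices; adjacent vertices are cis.
Working through the distinct placements yields 2 geometric isomers: Br cis; Br trans.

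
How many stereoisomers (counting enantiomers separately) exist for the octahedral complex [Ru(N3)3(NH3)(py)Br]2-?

5

The distinct arrangements are (4 in all): N3 mer (3 arrangements); N3 fac (chiral).
One of these lacks any improper symmetry element and so occurs as an enantiomeric pair, giving 4 + 1 = 5 stereoisomers in total.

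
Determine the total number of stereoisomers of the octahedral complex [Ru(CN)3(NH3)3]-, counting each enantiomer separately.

An octahedron has six vertices in three trans pairs; every non-trans pair is cis.
The distinct arrangements are (2 in all): CN mer; CN fac.
Each arrangement has an internal mirror plane or centre of symmetry, so none is chiral.

2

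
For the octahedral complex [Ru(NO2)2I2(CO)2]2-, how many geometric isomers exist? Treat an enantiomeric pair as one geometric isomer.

The six octahedral sites form three mutually perpendicular trans pairs.
Working through the distinct placements yields 5 geometric isomers: NO2 trans, I trans, CO trans; NO2 cis, I cis, CO trans; NO2 trans, I cis, CO cis; NO2 cis, I cis, CO cis (chiral); NO2 cis, I trans, CO cis.

5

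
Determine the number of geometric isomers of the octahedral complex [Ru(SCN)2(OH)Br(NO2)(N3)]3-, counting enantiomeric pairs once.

9

In an octahedral complex each vertex has one trans partner and four cis neighbours.
Placing the ligands in turn and identifying arrangements related by rotation or reflection leaves 9 distinct geometric isomers.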